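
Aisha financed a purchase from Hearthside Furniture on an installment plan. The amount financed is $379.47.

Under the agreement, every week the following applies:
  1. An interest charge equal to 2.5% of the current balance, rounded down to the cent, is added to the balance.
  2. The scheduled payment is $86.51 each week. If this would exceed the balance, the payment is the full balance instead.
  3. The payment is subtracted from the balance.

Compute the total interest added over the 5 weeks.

$27.67

Week 1: opening $379.47; interest $9.48 → $388.95; payment $86.51; balance $302.44
Week 2: opening $302.44; interest $7.56 → $310.00; payment $86.51; balance $223.49
Week 3: opening $223.49; interest $5.58 → $229.07; payment $86.51; balance $142.56
Week 4: opening $142.56; interest $3.56 → $146.12; payment $86.51; balance $59.61
Week 5: opening $59.61; interest $1.49 → $61.10; payment $61.10; balance $0.00
Total interest: $9.48 + $7.56 + $5.58 + $3.56 + $1.49 = $27.67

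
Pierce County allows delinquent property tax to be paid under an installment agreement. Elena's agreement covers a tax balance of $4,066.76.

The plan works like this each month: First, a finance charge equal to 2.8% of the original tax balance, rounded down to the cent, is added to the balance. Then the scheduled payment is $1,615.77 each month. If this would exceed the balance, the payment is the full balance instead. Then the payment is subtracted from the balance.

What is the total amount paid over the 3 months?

Month 1: $4,066.76 +$113.86 interest = $4,180.62; pay $1,615.77 → $2,564.85
Month 2: $2,564.85 +$113.86 interest = $2,678.71; pay $1,615.77 → $1,062.94
Month 3: $1,062.94 +$113.86 interest = $1,176.80; pay $1,176.80 → $0.00
Total paid: $4,408.34

$4,408.34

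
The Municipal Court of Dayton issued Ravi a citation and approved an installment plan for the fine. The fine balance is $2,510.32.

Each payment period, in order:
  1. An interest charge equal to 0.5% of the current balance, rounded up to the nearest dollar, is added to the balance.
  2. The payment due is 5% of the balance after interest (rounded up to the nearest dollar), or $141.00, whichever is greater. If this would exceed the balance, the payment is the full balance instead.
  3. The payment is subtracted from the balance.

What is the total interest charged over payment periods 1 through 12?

$114.00

Payment period 1: opening $2,510.32; interest $13.00 → $2,523.32; payment $141.00; balance $2,382.32
Payment period 2: opening $2,382.32; interest $12.00 → $2,394.32; payment $141.00; balance $2,253.32
Payment period 3: opening $2,253.32; interest $12.00 → $2,265.32; payment $141.00; balance $2,124.32
Payment period 4: opening $2,124.32; interest $11.00 → $2,135.32; payment $141.00; balance $1,994.32
Payment period 5: opening $1,994.32; interest $10.00 → $2,004.32; payment $141.00; balance $1,863.32
Payment period 6: opening $1,863.32; interest $10.00 → $1,873.32; payment $141.00; balance $1,732.32
Payment period 7: opening $1,732.32; interest $9.00 → $1,741.32; payment $141.00; balance $1,600.32
Payment period 8: opening $1,600.32; interest $9.00 → $1,609.32; payment $141.00; balance $1,468.32
Payment period 9: opening $1,468.32; interest $8.00 → $1,476.32; payment $141.00; balance $1,335.32
Payment period 10: opening $1,335.32; interest $7.00 → $1,342.32; payment $141.00; balance $1,201.32
Payment period 11: opening $1,201.32; interest $7.00 → $1,208.32; payment $141.00; balance $1,067.32
Payment period 12: opening $1,067.32; interest $6.00 → $1,073.32; payment $141.00; balance $932.32
Total interest: $13.00 + $12.00 + $12.00 + $11.00 + $10.00 + $10.00 + $9.00 + $9.00 + $8.00 + $7.00 + $7.00 + $6.00 = $114.00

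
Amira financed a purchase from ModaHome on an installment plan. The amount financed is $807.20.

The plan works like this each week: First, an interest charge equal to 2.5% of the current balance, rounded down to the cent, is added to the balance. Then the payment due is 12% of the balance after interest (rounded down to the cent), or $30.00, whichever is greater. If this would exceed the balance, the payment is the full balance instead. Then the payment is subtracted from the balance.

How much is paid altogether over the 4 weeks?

$342.46

# | Opening | Interest | Payment | End bal
1 | $807.20 | $20.18 | $99.28 | $728.10
2 | $728.10 | $18.20 | $89.55 | $656.75
3 | $656.75 | $16.41 | $80.77 | $592.39
4 | $592.39 | $14.80 | $72.86 | $534.33
Total paid: $342.46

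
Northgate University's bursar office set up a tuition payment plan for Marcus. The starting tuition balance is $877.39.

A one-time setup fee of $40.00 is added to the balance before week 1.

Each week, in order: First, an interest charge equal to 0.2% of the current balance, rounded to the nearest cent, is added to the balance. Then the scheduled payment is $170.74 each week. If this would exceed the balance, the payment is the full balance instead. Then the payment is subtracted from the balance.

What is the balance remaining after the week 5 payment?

$69.48

Week 1: opening $917.39; interest $1.83 → $919.22; payment $170.74; balance $748.48
Week 2: opening $748.48; interest $1.50 → $749.98; payment $170.74; balance $579.24
Week 3: opening $579.24; interest $1.16 → $580.40; payment $170.74; balance $409.66
Week 4: opening $409.66; interest $0.82 → $410.48; payment $170.74; balance $239.74
Week 5: opening $239.74; interest $0.48 → $240.22; payment $170.74; balance $69.48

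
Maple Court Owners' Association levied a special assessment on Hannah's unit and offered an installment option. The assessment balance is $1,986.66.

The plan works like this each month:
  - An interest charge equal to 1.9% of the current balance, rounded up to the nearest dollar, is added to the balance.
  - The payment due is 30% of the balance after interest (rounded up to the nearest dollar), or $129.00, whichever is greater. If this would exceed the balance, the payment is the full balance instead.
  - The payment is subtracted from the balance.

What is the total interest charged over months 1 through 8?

Month 1: opening $1,986.66; interest $38.00 → $2,024.66; payment $608.00; balance $1,416.66
Month 2: opening $1,416.66; interest $27.00 → $1,443.66; payment $434.00; balance $1,009.66
Month 3: opening $1,009.66; interest $20.00 → $1,029.66; payment $309.00; balance $720.66
Month 4: opening $720.66; interest $14.00 → $734.66; payment $221.00; balance $513.66
Month 5: opening $513.66; interest $10.00 → $523.66; payment $158.00; balance $365.66
Month 6: opening $365.66; interest $7.00 → $372.66; payment $129.00; balance $243.66
Month 7: opening $243.66; interest $5.00 → $248.66; payment $129.00; balance $119.66
Month 8: opening $119.66; interest $3.00 → $122.66; payment $122.66; balance $0.00
Total interest: $38.00 + $27.00 + $20.00 + $14.00 + $10.00 + $7.00 + $5.00 + $3.00 = $124.00

$124.00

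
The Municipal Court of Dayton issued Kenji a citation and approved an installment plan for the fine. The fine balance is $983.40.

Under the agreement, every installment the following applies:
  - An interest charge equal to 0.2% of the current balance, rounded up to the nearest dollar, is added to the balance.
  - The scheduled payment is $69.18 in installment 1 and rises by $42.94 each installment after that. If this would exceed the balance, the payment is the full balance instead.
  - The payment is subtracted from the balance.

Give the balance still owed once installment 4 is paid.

$457.04

Installment 1: opening $983.40; interest $2.00 → $985.40; payment $69.18; balance $916.22
Installment 2: opening $916.22; interest $2.00 → $918.22; payment $112.12; balance $806.10
Installment 3: opening $806.10; interest $2.00 → $808.10; payment $155.06; balance $653.04
Installment 4: opening $653.04; interest $2.00 → $655.04; payment $198.00; balance $457.04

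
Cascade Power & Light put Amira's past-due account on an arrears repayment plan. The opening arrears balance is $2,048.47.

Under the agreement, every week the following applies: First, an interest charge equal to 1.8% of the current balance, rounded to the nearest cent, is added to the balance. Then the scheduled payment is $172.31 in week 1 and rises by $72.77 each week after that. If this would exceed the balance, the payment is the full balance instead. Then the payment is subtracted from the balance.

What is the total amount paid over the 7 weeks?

# | Opening | Interest | Payment | End bal
1 | $2,048.47 | $36.87 | $172.31 | $1,913.03
2 | $1,913.03 | $34.43 | $245.08 | $1,702.38
3 | $1,702.38 | $30.64 | $317.85 | $1,415.17
4 | $1,415.17 | $25.47 | $390.62 | $1,050.02
5 | $1,050.02 | $18.90 | $463.39 | $605.53
6 | $605.53 | $10.90 | $536.16 | $80.27
7 | $80.27 | $1.44 | $81.71 | $0.00
Total paid: $2,207.12

$2,207.12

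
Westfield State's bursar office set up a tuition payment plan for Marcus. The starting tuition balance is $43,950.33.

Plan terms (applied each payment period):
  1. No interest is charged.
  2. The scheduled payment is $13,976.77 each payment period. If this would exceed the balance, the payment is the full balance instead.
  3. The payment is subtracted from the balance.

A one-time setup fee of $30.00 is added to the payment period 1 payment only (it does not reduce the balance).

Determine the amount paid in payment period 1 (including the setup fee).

Payment period 1: opening $43,950.33; payment $13,976.77 (+ $30.00 fee); balance $29,973.56

$14,006.77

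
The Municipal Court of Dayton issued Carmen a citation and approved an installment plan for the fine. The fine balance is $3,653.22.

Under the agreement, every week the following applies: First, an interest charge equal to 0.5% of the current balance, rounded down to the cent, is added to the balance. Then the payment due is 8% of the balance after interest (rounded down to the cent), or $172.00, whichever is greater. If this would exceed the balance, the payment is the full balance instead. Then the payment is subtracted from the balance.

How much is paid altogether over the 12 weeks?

Week 1: opening $3,653.22; interest $18.26 → $3,671.48; payment $293.71; balance $3,377.77
Week 2: opening $3,377.77; interest $16.88 → $3,394.65; payment $271.57; balance $3,123.08
Week 3: opening $3,123.08; interest $15.61 → $3,138.69; payment $251.09; balance $2,887.60
Week 4: opening $2,887.60; interest $14.43 → $2,902.03; payment $232.16; balance $2,669.87
Week 5: opening $2,669.87; interest $13.34 → $2,683.21; payment $214.65; balance $2,468.56
Week 6: opening $2,468.56; interest $12.34 → $2,480.90; payment $198.47; balance $2,282.43
Week 7: opening $2,282.43; interest $11.41 → $2,293.84; payment $183.50; balance $2,110.34
Week 8: opening $2,110.34; interest $10.55 → $2,120.89; payment $172.00; balance $1,948.89
Week 9: opening $1,948.89; interest $9.74 → $1,958.63; payment $172.00; balance $1,786.63
Week 10: opening $1,786.63; interest $8.93 → $1,795.56; payment $172.00; balance $1,623.56
Week 11: opening $1,623.56; interest $8.11 → $1,631.67; payment $172.00; balance $1,459.67
Week 12: opening $1,459.67; interest $7.29 → $1,466.96; payment $172.00; balance $1,294.96
Total paid: $2,505.15

$2,505.15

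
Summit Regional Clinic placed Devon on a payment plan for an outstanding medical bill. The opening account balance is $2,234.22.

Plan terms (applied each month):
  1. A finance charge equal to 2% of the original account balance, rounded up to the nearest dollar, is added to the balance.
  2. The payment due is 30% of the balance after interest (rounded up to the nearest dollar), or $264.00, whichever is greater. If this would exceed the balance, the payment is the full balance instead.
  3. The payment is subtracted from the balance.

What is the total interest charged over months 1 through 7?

Month 1: $2,234.22 +$45.00 interest = $2,279.22; pay $684.00 → $1,595.22
Month 2: $1,595.22 +$45.00 interest = $1,640.22; pay $493.00 → $1,147.22
Month 3: $1,147.22 +$45.00 interest = $1,192.22; pay $358.00 → $834.22
Month 4: $834.22 +$45.00 interest = $879.22; pay $264.00 → $615.22
Month 5: $615.22 +$45.00 interest = $660.22; pay $264.00 → $396.22
Month 6: $396.22 +$45.00 interest = $441.22; pay $264.00 → $177.22
Month 7: $177.22 +$45.00 interest = $222.22; pay $222.22 → $0.00
Total interest: $45.00 + $45.00 + $45.00 + $45.00 + $45.00 + $45.00 + $45.00 = $315.00

$315.00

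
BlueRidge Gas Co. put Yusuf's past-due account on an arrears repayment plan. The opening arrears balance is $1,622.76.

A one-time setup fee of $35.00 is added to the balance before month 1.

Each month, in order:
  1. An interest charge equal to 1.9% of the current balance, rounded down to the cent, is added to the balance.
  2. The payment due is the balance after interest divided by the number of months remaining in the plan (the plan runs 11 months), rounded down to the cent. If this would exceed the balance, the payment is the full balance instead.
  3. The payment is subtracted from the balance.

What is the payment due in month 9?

Month 1: opening $1,657.76; interest $31.49 → $1,689.25; payment $153.56; balance $1,535.69
Month 2: opening $1,535.69; interest $29.17 → $1,564.86; payment $156.48; balance $1,408.38
Month 3: opening $1,408.38; interest $26.75 → $1,435.13; payment $159.45; balance $1,275.68
Month 4: opening $1,275.68; interest $24.23 → $1,299.91; payment $162.48; balance $1,137.43
Month 5: opening $1,137.43; interest $21.61 → $1,159.04; payment $165.57; balance $993.47
Month 6: opening $993.47; interest $18.87 → $1,012.34; payment $168.72; balance $843.62
Month 7: opening $843.62; interest $16.02 → $859.64; payment $171.92; balance $687.72
Month 8: opening $687.72; interest $13.06 → $700.78; payment $175.19; balance $525.59
Month 9: opening $525.59; interest $9.98 → $535.57; payment $178.52; balance $357.05

$178.52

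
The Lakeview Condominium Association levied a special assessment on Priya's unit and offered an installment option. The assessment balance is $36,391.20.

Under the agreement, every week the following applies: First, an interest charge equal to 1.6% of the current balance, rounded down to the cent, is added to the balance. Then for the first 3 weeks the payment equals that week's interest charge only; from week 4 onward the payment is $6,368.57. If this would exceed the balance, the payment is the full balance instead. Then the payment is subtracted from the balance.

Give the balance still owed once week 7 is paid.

Week 1: $36,391.20 +$582.25 interest = $36,973.45; pay $582.25 → $36,391.20
Week 2: $36,391.20 +$582.25 interest = $36,973.45; pay $582.25 → $36,391.20
Week 3: $36,391.20 +$582.25 interest = $36,973.45; pay $582.25 → $36,391.20
Week 4: $36,391.20 +$582.25 interest = $36,973.45; pay $6,368.57 → $30,604.88
Week 5: $30,604.88 +$489.67 interest = $31,094.55; pay $6,368.57 → $24,725.98
Week 6: $24,725.98 +$395.61 interest = $25,121.59; pay $6,368.57 → $18,753.02
Week 7: $18,753.02 +$300.04 interest = $19,053.06; pay $6,368.57 → $12,684.49

$12,684.49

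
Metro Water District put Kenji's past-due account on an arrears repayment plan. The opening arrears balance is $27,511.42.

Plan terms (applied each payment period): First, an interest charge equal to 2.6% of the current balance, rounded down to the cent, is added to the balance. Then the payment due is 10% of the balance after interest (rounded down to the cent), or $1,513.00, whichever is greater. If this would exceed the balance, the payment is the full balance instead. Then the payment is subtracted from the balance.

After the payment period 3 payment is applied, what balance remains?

Payment period 1: opening $27,511.42; interest $715.29 → $28,226.71; payment $2,822.67; balance $25,404.04
Payment period 2: opening $25,404.04; interest $660.50 → $26,064.54; payment $2,606.45; balance $23,458.09
Payment period 3: opening $23,458.09; interest $609.91 → $24,068.00; payment $2,406.80; balance $21,661.20

$21,661.20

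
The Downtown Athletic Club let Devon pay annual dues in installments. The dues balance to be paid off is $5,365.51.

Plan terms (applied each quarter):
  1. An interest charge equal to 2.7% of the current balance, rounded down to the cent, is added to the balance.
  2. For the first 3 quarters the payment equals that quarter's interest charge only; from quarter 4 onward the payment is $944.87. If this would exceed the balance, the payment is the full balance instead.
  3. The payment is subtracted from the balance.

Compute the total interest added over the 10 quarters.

Quarter 1: opening $5,365.51; interest $144.86 → $5,510.37; payment $144.86; balance $5,365.51
Quarter 2: opening $5,365.51; interest $144.86 → $5,510.37; payment $144.86; balance $5,365.51
Quarter 3: opening $5,365.51; interest $144.86 → $5,510.37; payment $144.86; balance $5,365.51
Quarter 4: opening $5,365.51; interest $144.86 → $5,510.37; payment $944.87; balance $4,565.50
Quarter 5: opening $4,565.50; interest $123.26 → $4,688.76; payment $944.87; balance $3,743.89
Quarter 6: opening $3,743.89; interest $101.08 → $3,844.97; payment $944.87; balance $2,900.10
Quarter 7: opening $2,900.10; interest $78.30 → $2,978.40; payment $944.87; balance $2,033.53
Quarter 8: opening $2,033.53; interest $54.90 → $2,088.43; payment $944.87; balance $1,143.56
Quarter 9: opening $1,143.56; interest $30.87 → $1,174.43; payment $944.87; balance $229.56
Quarter 10: opening $229.56; interest $6.19 → $235.75; payment $235.75; balance $0.00
Total interest: $144.86 + $144.86 + $144.86 + $144.86 + $123.26 + $101.08 + $78.30 + $54.90 + $30.87 + $6.19 = $974.04

$974.04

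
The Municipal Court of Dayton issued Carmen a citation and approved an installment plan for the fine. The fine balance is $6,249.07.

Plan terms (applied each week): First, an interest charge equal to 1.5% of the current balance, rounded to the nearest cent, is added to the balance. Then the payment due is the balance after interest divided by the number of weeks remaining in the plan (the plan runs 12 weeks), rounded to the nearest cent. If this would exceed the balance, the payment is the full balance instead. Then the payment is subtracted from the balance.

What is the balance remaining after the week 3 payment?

Week 1: $6,249.07 +$93.74 interest = $6,342.81; pay $528.57 → $5,814.24
Week 2: $5,814.24 +$87.21 interest = $5,901.45; pay $536.50 → $5,364.95
Week 3: $5,364.95 +$80.47 interest = $5,445.42; pay $544.54 → $4,900.88

$4,900.88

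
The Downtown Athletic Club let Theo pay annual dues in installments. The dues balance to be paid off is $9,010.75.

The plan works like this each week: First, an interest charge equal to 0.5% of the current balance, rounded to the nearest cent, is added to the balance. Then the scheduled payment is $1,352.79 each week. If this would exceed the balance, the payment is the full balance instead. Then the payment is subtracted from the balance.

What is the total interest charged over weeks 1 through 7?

$176.91

Week 1: opening $9,010.75; interest $45.05 → $9,055.80; payment $1,352.79; balance $7,703.01
Week 2: opening $7,703.01; interest $38.52 → $7,741.53; payment $1,352.79; balance $6,388.74
Week 3: opening $6,388.74; interest $31.94 → $6,420.68; payment $1,352.79; balance $5,067.89
Week 4: opening $5,067.89; interest $25.34 → $5,093.23; payment $1,352.79; balance $3,740.44
Week 5: opening $3,740.44; interest $18.70 → $3,759.14; payment $1,352.79; balance $2,406.35
Week 6: opening $2,406.35; interest $12.03 → $2,418.38; payment $1,352.79; balance $1,065.59
Week 7: opening $1,065.59; interest $5.33 → $1,070.92; payment $1,070.92; balance $0.00
Total interest: $45.05 + $38.52 + $31.94 + $25.34 + $18.70 + $12.03 + $5.33 = $176.91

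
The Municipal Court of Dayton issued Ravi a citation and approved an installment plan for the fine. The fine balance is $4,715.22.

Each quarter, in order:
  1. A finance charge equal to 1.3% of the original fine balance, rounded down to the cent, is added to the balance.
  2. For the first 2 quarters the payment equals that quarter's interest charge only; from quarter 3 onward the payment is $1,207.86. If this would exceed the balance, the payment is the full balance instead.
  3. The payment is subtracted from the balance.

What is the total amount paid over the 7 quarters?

# | Opening | Interest | Payment | End bal
1 | $4,715.22 | $61.29 | $61.29 | $4,715.22
2 | $4,715.22 | $61.29 | $61.29 | $4,715.22
3 | $4,715.22 | $61.29 | $1,207.86 | $3,568.65
4 | $3,568.65 | $61.29 | $1,207.86 | $2,422.08
5 | $2,422.08 | $61.29 | $1,207.86 | $1,275.51
6 | $1,275.51 | $61.29 | $1,207.86 | $128.94
7 | $128.94 | $61.29 | $190.23 | $0.00
Total paid: $5,144.25

$5,144.25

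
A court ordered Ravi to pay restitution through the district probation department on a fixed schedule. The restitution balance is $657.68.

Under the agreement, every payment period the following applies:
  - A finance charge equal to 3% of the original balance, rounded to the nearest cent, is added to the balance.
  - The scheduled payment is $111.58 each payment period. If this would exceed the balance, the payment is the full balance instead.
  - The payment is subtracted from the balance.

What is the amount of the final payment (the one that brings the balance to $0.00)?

# | Opening | Interest | Payment | End bal
1 | $657.68 | $19.73 | $111.58 | $565.83
2 | $565.83 | $19.73 | $111.58 | $473.98
3 | $473.98 | $19.73 | $111.58 | $382.13
4 | $382.13 | $19.73 | $111.58 | $290.28
5 | $290.28 | $19.73 | $111.58 | $198.43
6 | $198.43 | $19.73 | $111.58 | $106.58
7 | $106.58 | $19.73 | $111.58 | $14.73
8 | $14.73 | $19.73 | $34.46 | $0.00

$34.46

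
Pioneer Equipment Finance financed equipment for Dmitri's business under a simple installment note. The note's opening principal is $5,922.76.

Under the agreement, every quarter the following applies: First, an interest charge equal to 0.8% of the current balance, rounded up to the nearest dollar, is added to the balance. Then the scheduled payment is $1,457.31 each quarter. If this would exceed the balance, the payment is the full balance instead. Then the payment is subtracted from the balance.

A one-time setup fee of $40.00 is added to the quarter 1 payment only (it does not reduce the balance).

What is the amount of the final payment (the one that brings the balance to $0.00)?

# | Opening | Interest | Payment | Fee | End bal
1 | $5,922.76 | $48.00 | $1,457.31 | $40.00 | $4,513.45
2 | $4,513.45 | $37.00 | $1,457.31 | — | $3,093.14
3 | $3,093.14 | $25.00 | $1,457.31 | — | $1,660.83
4 | $1,660.83 | $14.00 | $1,457.31 | — | $217.52
5 | $217.52 | $2.00 | $219.52 | — | $0.00

$219.52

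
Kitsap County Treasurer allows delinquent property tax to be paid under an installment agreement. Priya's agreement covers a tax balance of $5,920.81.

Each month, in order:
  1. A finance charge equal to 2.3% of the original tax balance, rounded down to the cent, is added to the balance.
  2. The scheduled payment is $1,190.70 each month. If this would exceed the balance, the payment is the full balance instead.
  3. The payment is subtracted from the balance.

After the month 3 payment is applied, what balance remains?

Month 1: opening $5,920.81; interest $136.17 → $6,056.98; payment $1,190.70; balance $4,866.28
Month 2: opening $4,866.28; interest $136.17 → $5,002.45; payment $1,190.70; balance $3,811.75
Month 3: opening $3,811.75; interest $136.17 → $3,947.92; payment $1,190.70; balance $2,757.22

$2,757.22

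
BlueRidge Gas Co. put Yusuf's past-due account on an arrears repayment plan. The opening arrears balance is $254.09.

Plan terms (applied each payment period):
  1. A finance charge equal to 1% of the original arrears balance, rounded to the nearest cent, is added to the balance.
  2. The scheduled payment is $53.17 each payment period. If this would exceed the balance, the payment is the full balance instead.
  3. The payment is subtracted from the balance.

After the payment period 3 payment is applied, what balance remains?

Payment period 1: $254.09 +$2.54 interest = $256.63; pay $53.17 → $203.46
Payment period 2: $203.46 +$2.54 interest = $206.00; pay $53.17 → $152.83
Payment period 3: $152.83 +$2.54 interest = $155.37; pay $53.17 → $102.20

$102.20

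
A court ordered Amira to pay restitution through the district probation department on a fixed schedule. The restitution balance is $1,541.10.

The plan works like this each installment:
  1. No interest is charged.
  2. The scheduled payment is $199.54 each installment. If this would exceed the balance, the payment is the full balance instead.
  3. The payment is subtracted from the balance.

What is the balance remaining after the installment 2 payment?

Installment 1: opening $1,541.10; payment $199.54; balance $1,341.56
Installment 2: opening $1,341.56; payment $199.54; balance $1,142.02

$1,142.02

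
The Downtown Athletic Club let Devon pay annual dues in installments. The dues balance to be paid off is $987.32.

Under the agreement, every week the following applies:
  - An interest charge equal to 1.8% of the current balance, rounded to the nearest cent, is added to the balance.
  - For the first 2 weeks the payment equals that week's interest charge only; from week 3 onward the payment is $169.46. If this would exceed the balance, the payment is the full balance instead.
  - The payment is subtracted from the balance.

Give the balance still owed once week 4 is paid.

$681.21

Week 1: opening $987.32; interest $17.77 → $1,005.09; payment $17.77; balance $987.32
Week 2: opening $987.32; interest $17.77 → $1,005.09; payment $17.77; balance $987.32
Week 3: opening $987.32; interest $17.77 → $1,005.09; payment $169.46; balance $835.63
Week 4: opening $835.63; interest $15.04 → $850.67; payment $169.46; balance $681.21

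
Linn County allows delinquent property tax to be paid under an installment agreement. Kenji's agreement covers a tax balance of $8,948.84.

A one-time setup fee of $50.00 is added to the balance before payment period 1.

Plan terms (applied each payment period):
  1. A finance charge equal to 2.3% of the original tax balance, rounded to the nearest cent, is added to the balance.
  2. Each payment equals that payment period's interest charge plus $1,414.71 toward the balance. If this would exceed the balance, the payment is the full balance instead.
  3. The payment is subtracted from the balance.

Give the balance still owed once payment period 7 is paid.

$0.00

Payment period 1: opening $8,998.84; interest $205.82 → $9,204.66; payment $1,620.53; balance $7,584.13
Payment period 2: opening $7,584.13; interest $205.82 → $7,789.95; payment $1,620.53; balance $6,169.42
Payment period 3: opening $6,169.42; interest $205.82 → $6,375.24; payment $1,620.53; balance $4,754.71
Payment period 4: opening $4,754.71; interest $205.82 → $4,960.53; payment $1,620.53; balance $3,340.00
Payment period 5: opening $3,340.00; interest $205.82 → $3,545.82; payment $1,620.53; balance $1,925.29
Payment period 6: opening $1,925.29; interest $205.82 → $2,131.11; payment $1,620.53; balance $510.58
Payment period 7: opening $510.58; interest $205.82 → $716.40; payment $716.40; balance $0.00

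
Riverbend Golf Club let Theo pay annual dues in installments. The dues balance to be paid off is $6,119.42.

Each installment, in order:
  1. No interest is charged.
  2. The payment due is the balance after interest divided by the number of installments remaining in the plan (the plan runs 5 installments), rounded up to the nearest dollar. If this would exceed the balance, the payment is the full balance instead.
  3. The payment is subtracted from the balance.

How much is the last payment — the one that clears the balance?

$1,223.42

Installment 1: opening $6,119.42; payment $1,224.00; balance $4,895.42
Installment 2: opening $4,895.42; payment $1,224.00; balance $3,671.42
Installment 3: opening $3,671.42; payment $1,224.00; balance $2,447.42
Installment 4: opening $2,447.42; payment $1,224.00; balance $1,223.42
Installment 5: opening $1,223.42; payment $1,223.42; balance $0.00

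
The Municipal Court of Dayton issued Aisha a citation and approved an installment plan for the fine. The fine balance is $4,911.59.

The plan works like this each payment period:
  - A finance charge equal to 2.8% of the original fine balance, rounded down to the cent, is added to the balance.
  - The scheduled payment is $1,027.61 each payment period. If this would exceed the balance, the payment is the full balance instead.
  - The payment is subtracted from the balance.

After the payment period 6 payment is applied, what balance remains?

Payment period 1: opening $4,911.59; interest $137.52 → $5,049.11; payment $1,027.61; balance $4,021.50
Payment period 2: opening $4,021.50; interest $137.52 → $4,159.02; payment $1,027.61; balance $3,131.41
Payment period 3: opening $3,131.41; interest $137.52 → $3,268.93; payment $1,027.61; balance $2,241.32
Payment period 4: opening $2,241.32; interest $137.52 → $2,378.84; payment $1,027.61; balance $1,351.23
Payment period 5: opening $1,351.23; interest $137.52 → $1,488.75; payment $1,027.61; balance $461.14
Payment period 6: opening $461.14; interest $137.52 → $598.66; payment $598.66; balance $0.00

$0.00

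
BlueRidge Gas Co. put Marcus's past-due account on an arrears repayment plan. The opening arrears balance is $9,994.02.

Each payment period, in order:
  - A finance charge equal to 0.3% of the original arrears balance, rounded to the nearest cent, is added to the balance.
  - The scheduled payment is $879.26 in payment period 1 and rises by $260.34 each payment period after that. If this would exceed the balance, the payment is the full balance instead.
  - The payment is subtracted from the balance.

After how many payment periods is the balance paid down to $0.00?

7

Payment period 1: opening $9,994.02; interest $29.98 → $10,024.00; payment $879.26; balance $9,144.74
Payment period 2: opening $9,144.74; interest $29.98 → $9,174.72; payment $1,139.60; balance $8,035.12
Payment period 3: opening $8,035.12; interest $29.98 → $8,065.10; payment $1,399.94; balance $6,665.16
Payment period 4: opening $6,665.16; interest $29.98 → $6,695.14; payment $1,660.28; balance $5,034.86
Payment period 5: opening $5,034.86; interest $29.98 → $5,064.84; payment $1,920.62; balance $3,144.22
Payment period 6: opening $3,144.22; interest $29.98 → $3,174.20; payment $2,180.96; balance $993.24
Payment period 7: opening $993.24; interest $29.98 → $1,023.22; payment $1,023.22; balance $0.00
Balance reaches $0.00 in payment period 7.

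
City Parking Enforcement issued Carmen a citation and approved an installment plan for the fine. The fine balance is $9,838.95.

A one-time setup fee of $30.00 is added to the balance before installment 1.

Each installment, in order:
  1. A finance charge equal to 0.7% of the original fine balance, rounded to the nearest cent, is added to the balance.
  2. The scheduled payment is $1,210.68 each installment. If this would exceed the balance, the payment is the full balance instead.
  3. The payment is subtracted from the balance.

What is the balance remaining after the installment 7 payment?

$1,876.28

Installment 1: opening $9,868.95; interest $68.87 → $9,937.82; payment $1,210.68; balance $8,727.14
Installment 2: opening $8,727.14; interest $68.87 → $8,796.01; payment $1,210.68; balance $7,585.33
Installment 3: opening $7,585.33; interest $68.87 → $7,654.20; payment $1,210.68; balance $6,443.52
Installment 4: opening $6,443.52; interest $68.87 → $6,512.39; payment $1,210.68; balance $5,301.71
Installment 5: opening $5,301.71; interest $68.87 → $5,370.58; payment $1,210.68; balance $4,159.90
Installment 6: opening $4,159.90; interest $68.87 → $4,228.77; payment $1,210.68; balance $3,018.09
Installment 7: opening $3,018.09; interest $68.87 → $3,086.96; payment $1,210.68; balance $1,876.28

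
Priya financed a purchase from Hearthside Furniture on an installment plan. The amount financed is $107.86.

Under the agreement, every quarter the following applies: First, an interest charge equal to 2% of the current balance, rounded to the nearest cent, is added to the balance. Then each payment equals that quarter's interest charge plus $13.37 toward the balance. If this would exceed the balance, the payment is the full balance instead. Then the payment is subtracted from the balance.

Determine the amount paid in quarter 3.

Quarter 1: $107.86 +$2.16 interest = $110.02; pay $15.53 → $94.49
Quarter 2: $94.49 +$1.89 interest = $96.38; pay $15.26 → $81.12
Quarter 3: $81.12 +$1.62 interest = $82.74; pay $14.99 → $67.75

$14.99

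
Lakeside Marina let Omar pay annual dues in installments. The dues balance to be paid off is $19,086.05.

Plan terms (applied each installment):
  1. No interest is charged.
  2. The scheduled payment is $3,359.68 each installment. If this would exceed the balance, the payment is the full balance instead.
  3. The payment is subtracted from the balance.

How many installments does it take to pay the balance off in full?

Installment 1: opening $19,086.05; payment $3,359.68; balance $15,726.37
Installment 2: opening $15,726.37; payment $3,359.68; balance $12,366.69
Installment 3: opening $12,366.69; payment $3,359.68; balance $9,007.01
Installment 4: opening $9,007.01; payment $3,359.68; balance $5,647.33
Installment 5: opening $5,647.33; payment $3,359.68; balance $2,287.65
Installment 6: opening $2,287.65; payment $2,287.65; balance $0.00
Balance reaches $0.00 in installment 6.

6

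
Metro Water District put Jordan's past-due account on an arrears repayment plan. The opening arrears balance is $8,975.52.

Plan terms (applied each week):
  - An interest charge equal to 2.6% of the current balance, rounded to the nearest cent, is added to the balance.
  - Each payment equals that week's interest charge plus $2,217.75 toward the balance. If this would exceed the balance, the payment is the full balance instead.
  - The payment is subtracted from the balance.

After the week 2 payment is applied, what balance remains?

$4,540.02

# | Opening | Interest | Payment | End bal
1 | $8,975.52 | $233.36 | $2,451.11 | $6,757.77
2 | $6,757.77 | $175.70 | $2,393.45 | $4,540.02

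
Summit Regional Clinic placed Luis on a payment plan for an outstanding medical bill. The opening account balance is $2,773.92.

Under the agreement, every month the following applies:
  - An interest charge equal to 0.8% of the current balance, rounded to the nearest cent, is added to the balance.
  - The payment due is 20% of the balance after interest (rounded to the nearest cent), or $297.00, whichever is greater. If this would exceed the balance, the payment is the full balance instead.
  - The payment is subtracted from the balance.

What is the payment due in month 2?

$450.96

Month 1: opening $2,773.92; interest $22.19 → $2,796.11; payment $559.22; balance $2,236.89
Month 2: opening $2,236.89; interest $17.90 → $2,254.79; payment $450.96; balance $1,803.83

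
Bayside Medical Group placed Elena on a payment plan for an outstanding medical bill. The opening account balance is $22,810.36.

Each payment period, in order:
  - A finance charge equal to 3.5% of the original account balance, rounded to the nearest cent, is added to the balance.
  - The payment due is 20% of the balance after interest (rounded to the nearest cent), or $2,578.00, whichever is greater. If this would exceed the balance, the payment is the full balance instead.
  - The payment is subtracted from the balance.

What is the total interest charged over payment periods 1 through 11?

Payment period 1: $22,810.36 +$798.36 interest = $23,608.72; pay $4,721.74 → $18,886.98
Payment period 2: $18,886.98 +$798.36 interest = $19,685.34; pay $3,937.07 → $15,748.27
Payment period 3: $15,748.27 +$798.36 interest = $16,546.63; pay $3,309.33 → $13,237.30
Payment period 4: $13,237.30 +$798.36 interest = $14,035.66; pay $2,807.13 → $11,228.53
Payment period 5: $11,228.53 +$798.36 interest = $12,026.89; pay $2,578.00 → $9,448.89
Payment period 6: $9,448.89 +$798.36 interest = $10,247.25; pay $2,578.00 → $7,669.25
Payment period 7: $7,669.25 +$798.36 interest = $8,467.61; pay $2,578.00 → $5,889.61
Payment period 8: $5,889.61 +$798.36 interest = $6,687.97; pay $2,578.00 → $4,109.97
Payment period 9: $4,109.97 +$798.36 interest = $4,908.33; pay $2,578.00 → $2,330.33
Payment period 10: $2,330.33 +$798.36 interest = $3,128.69; pay $2,578.00 → $550.69
Payment period 11: $550.69 +$798.36 interest = $1,349.05; pay $1,349.05 → $0.00
Total interest: $798.36 + $798.36 + $798.36 + $798.36 + $798.36 + $798.36 + $798.36 + $798.36 + $798.36 + $798.36 + $798.36 = $8,781.96

$8,781.96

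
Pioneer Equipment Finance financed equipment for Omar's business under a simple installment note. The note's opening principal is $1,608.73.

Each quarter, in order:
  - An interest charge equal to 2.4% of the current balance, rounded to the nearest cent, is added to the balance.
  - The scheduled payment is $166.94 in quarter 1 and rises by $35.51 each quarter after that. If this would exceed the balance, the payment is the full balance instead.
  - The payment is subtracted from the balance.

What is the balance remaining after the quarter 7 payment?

$0.00

Quarter 1: $1,608.73 +$38.61 interest = $1,647.34; pay $166.94 → $1,480.40
Quarter 2: $1,480.40 +$35.53 interest = $1,515.93; pay $202.45 → $1,313.48
Quarter 3: $1,313.48 +$31.52 interest = $1,345.00; pay $237.96 → $1,107.04
Quarter 4: $1,107.04 +$26.57 interest = $1,133.61; pay $273.47 → $860.14
Quarter 5: $860.14 +$20.64 interest = $880.78; pay $308.98 → $571.80
Quarter 6: $571.80 +$13.72 interest = $585.52; pay $344.49 → $241.03
Quarter 7: $241.03 +$5.78 interest = $246.81; pay $246.81 → $0.00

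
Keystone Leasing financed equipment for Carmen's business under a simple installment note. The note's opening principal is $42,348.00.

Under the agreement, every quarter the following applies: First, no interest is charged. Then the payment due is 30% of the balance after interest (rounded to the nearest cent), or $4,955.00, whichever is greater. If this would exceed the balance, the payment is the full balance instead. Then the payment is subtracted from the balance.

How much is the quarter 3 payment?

$6,225.16

Quarter 1: opening $42,348.00; payment $12,704.40; balance $29,643.60
Quarter 2: opening $29,643.60; payment $8,893.08; balance $20,750.52
Quarter 3: opening $20,750.52; payment $6,225.16; balance $14,525.36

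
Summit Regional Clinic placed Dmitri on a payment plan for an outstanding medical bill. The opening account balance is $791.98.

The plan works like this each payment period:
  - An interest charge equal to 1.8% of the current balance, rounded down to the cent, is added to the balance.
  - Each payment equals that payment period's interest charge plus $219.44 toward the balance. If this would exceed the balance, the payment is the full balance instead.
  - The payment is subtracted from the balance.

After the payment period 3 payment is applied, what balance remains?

Payment period 1: opening $791.98; interest $14.25 → $806.23; payment $233.69; balance $572.54
Payment period 2: opening $572.54; interest $10.30 → $582.84; payment $229.74; balance $353.10
Payment period 3: opening $353.10; interest $6.35 → $359.45; payment $225.79; balance $133.66

$133.66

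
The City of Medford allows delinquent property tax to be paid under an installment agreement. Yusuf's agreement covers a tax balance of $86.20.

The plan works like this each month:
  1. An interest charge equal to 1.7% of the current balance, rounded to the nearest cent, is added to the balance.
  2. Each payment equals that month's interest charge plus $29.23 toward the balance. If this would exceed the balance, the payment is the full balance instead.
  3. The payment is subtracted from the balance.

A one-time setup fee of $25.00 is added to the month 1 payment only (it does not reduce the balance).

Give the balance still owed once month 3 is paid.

Month 1: opening $86.20; interest $1.47 → $87.67; payment $30.70 (+ $25.00 fee); balance $56.97
Month 2: opening $56.97; interest $0.97 → $57.94; payment $30.20; balance $27.74
Month 3: opening $27.74; interest $0.47 → $28.21; payment $28.21; balance $0.00

$0.00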